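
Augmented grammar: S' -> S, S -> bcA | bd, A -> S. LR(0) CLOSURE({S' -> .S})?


Start: S' -> .S
For each item with dot before a nonterminal B, add B -> .γ for every B-production
Closure: [S' -> .S, S -> .bcA, S -> .bd]


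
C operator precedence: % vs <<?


'%' is multiplicative (level 10); '<<' is shift (level 8)
Higher level binds tighter
'%' has higher precedence than '<<'


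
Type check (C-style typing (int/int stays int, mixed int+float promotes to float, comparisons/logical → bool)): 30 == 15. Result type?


Operand types: int == int
Rule: comparison yields bool
Result type: bool


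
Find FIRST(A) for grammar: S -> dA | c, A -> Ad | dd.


Per alternative of A: FIRST(Ad) = {d}; FIRST(dd) = {d}
FIRST(A) = {d}


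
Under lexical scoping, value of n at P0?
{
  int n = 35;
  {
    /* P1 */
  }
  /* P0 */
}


n declared in the same block as P0
n = 35


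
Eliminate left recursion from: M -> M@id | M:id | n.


Left-recursive alternatives: M@id, M:id; non-recursive: n
Introduce M': M -> nM', M' -> @idM' | :idM' | ε


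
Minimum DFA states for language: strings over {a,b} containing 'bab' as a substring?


KMP-style automaton: 3 progress states + 1 absorbing accept = 4
Minimal DFA: 4 states


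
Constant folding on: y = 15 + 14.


15 + 14 = 29 at compile time
Optimized: y = 29


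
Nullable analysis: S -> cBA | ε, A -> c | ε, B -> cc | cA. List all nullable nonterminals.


A nonterminal is nullable iff some alternative derives ε (directly, or every symbol in it is nullable)
Nullable: {A, S}


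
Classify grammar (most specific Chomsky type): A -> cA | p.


Right-linear: every RHS is a terminal or a terminal followed by one nonterminal
Classification: Type 3 (Regular)


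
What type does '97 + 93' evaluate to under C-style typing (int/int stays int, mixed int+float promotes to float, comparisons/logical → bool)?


Operand types: int + int
Rule: mixed int/float promotes to float; int/int stays int
Result type: int


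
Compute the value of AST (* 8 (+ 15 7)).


Evaluate inner: (+ 15 7) = 22
Evaluate root: (* 8 22) = 176
Result: 176


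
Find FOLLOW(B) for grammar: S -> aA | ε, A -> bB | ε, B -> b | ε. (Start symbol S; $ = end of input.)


$ ∈ FOLLOW(S). For each A -> αBβ: add FIRST(β)\{ε} to FOLLOW(B); if β nullable, add FOLLOW(A).
FOLLOW(B) = {$}


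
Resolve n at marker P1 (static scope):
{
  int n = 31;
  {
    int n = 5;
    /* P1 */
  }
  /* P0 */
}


n declared in the same block as P1
n = 5


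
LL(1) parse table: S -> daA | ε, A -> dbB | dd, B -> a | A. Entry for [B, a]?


For [B, a]: 'a' ∈ FIRST(a)
Entry: B -> a


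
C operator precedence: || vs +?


'+' is additive (level 9); '||' is logical OR (level 1)
Higher level binds tighter
'+' has higher precedence than '||'


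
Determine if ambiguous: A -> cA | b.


right-linear, alternatives start with distinct terminals 'c' vs 'b': unique leftmost derivation
Unambiguous


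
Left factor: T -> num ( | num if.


Common prefix: 'num'
Factored: T -> num T', T' -> ( | if


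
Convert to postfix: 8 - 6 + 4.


Left to right (same or higher precedence on left)
Postfix: 8 6 - 4 +


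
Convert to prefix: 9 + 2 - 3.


left-to-right (same/higher precedence on left): tree is (- (+ 9 2) 3)
Prefix: - + 9 2 3


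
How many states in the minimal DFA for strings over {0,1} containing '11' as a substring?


KMP-style automaton: 2 progress states + 1 absorbing accept = 3
Minimal DFA: 3 states


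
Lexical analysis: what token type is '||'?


Pattern: operator symbol
Type: OPERATOR


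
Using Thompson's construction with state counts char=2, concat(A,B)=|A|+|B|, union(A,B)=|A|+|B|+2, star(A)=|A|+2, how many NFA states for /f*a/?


Syntax tree has 2 char leaf(s), 0 union(s), 1 star(s)
chars contribute 2×2 = 4; each union adds +2; each star adds +2
Total: 4 + 0 + 2 = 6 states


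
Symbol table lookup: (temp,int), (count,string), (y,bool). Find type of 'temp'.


Lookup 'temp' → type int


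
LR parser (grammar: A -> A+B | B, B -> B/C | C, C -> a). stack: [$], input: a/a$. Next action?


no handle on stack; shift 'a'
Action: shift


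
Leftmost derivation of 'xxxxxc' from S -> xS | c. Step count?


Derivation: S => xS => xxS => xxxS => xxxxS => xxxxxS => xxxxxc
Steps: 6


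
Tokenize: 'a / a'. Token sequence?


Scan left to right, longest-match per lexeme
Tokens: ID(a), OP(/), ID(a)


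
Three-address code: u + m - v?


Break into single-operator statements:
t1 = u + m
t2 = t1 - v


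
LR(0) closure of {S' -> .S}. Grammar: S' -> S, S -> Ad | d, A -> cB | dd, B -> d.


Start: S' -> .S
For each item with dot before a nonterminal B, add B -> .γ for every B-production
Closure: [S' -> .S, S -> .Ad, S -> .d, A -> .cB, A -> .dd]


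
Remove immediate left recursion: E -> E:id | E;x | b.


Left-recursive alternatives: E:id, E;x; non-recursive: b
Introduce E': E -> bE', E' -> :idE' | ;xE' | ε


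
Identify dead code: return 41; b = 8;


statement follows a return and is unreachable
Dead: 'b = 8'


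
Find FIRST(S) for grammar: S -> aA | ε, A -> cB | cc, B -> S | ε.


Per alternative of S: FIRST(aA) = {a}; FIRST(ε) = {ε}
FIRST(S) = {a, ε}


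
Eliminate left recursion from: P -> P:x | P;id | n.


Left-recursive alternatives: P:x, P;id; non-recursive: n
Introduce P': P -> nP', P' -> :xP' | ;idP' | ε


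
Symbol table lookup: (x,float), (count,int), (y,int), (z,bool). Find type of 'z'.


Lookup 'z' → type bool


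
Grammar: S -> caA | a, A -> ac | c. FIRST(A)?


Per alternative of A: FIRST(ac) = {a}; FIRST(c) = {c}
FIRST(A) = {a, c}


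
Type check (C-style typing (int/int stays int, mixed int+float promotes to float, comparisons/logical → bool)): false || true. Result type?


Operand types: bool || bool
Rule: logical operators take bool operands and yield bool
Result type: bool


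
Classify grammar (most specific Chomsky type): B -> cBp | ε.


Single nonterminal LHS, but c^n p^n is not regular
Classification: Type 2 (Context-Free)


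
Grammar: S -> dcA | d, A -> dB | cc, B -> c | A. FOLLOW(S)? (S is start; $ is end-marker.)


$ ∈ FOLLOW(S). For each A -> αBβ: add FIRST(β)\{ε} to FOLLOW(B); if β nullable, add FOLLOW(A).
FOLLOW(S) = {$}


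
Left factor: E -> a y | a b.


Common prefix: 'a'
Factored: E -> a E', E' -> y | b


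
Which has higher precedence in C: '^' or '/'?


'/' is multiplicative (level 10); '^' is bitwise XOR (level 4)
Higher level binds tighter
'/' has higher precedence than '^'


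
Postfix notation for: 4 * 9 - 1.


Left to right (same or higher precedence on left)
Postfix: 4 9 * 1 -


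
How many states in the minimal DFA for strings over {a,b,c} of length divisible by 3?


Track length mod 3: states 0..2, accept at 0
Minimal DFA: 3 states


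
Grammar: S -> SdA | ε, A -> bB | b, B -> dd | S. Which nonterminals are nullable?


A nonterminal is nullable iff some alternative derives ε (directly, or every symbol in it is nullable)
Nullable: {B, S}


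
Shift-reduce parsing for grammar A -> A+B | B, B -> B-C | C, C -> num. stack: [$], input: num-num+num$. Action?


no handle on stack; shift 'num'
Action: shift


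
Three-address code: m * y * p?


Break into single-operator statements:
t1 = m * y
t2 = t1 * p


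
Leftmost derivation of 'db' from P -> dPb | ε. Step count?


Derivation: P => dPb => db
Steps: 2


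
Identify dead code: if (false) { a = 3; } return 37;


condition is constant false, so the whole block is unreachable
Dead: 'if (false) { a = 3; }'


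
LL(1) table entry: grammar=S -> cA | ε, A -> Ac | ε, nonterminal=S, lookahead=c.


For [S, c]: 'c' ∈ FIRST(cA)
Entry: S -> cA


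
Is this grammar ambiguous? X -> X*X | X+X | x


'x*x+x' has two parse trees (no precedence encoded between * and +)
Ambiguous


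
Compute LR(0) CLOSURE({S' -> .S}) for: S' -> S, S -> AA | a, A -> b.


Start: S' -> .S
For each item with dot before a nonterminal B, add B -> .γ for every B-production
Closure: [S' -> .S, S -> .AA, S -> .a, A -> .b]


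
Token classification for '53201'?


Pattern: digits only
Type: INTEGER_LITERAL


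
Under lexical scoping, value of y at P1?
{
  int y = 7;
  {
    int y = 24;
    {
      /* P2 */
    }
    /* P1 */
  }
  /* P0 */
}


y declared in the same block as P1
y = 24


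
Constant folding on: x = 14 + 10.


14 + 10 = 24 at compile time
Optimized: x = 24


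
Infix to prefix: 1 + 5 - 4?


left-to-right (same/higher precedence on left): tree is (- (+ 1 5) 4)
Prefix: - + 1 5 4


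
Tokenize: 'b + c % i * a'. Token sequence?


Scan left to right, longest-match per lexeme
Tokens: ID(b), OP(+), ID(c), OP(%), ID(i), OP(*), ID(a)


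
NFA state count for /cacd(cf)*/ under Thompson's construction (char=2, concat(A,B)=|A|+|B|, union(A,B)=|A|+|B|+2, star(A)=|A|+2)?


Syntax tree has 6 char leaf(s), 0 union(s), 1 star(s)
chars contribute 6×2 = 12; each union adds +2; each star adds +2
Total: 12 + 0 + 2 = 14 states


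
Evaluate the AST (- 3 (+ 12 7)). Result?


Evaluate inner: (+ 12 7) = 19
Evaluate root: (- 3 19) = -16
Result: -16


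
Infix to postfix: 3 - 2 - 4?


Left to right (same or higher precedence on left)
Postfix: 3 2 - 4 -


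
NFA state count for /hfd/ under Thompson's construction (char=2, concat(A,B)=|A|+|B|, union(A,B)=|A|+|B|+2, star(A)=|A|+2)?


Syntax tree has 3 char leaf(s), 0 union(s), 0 star(s)
chars contribute 3×2 = 6; each union adds +2; each star adds +2
Total: 6 + 0 + 0 = 6 states


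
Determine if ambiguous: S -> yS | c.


right-linear, alternatives start with distinct terminals 'y' vs 'c': unique leftmost derivation
Unambiguous


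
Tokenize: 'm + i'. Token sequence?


Scan left to right, longest-match per lexeme
Tokens: ID(m), OP(+), ID(i)


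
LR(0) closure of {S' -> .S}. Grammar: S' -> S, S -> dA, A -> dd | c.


Start: S' -> .S
For each item with dot before a nonterminal B, add B -> .γ for every B-production
Closure: [S' -> .S, S -> .dA]


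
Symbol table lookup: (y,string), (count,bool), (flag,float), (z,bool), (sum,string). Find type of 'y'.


Lookup 'y' → type string


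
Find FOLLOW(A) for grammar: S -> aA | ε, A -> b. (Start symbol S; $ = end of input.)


$ ∈ FOLLOW(S). For each A -> αBβ: add FIRST(β)\{ε} to FOLLOW(B); if β nullable, add FOLLOW(A).
FOLLOW(A) = {$}


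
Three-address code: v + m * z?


Break into single-operator statements:
t1 = m * z
t2 = v + t1


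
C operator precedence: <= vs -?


'-' is additive (level 9); '<=' is relational (level 7)
Higher level binds tighter
'-' has higher precedence than '<='


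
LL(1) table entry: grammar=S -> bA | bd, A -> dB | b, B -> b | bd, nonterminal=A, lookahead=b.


For [A, b]: 'b' ∈ FIRST(b)
Entry: A -> b


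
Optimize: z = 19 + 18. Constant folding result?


19 + 18 = 37 at compile time
Optimized: z = 37


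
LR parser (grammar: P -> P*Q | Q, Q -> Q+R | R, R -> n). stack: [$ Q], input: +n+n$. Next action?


shift '+' to continue Q -> Q+R
Action: shift


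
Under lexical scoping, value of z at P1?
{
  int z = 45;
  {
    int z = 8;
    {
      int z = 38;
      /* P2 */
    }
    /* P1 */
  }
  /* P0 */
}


z declared in the same block as P1
z = 8


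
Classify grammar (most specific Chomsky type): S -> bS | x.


Right-linear: every RHS is a terminal or a terminal followed by one nonterminal
Classification: Type 3 (Regular)


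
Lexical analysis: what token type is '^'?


Pattern: operator symbol
Type: OPERATOR


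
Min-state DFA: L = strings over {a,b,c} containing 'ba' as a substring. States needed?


KMP-style automaton: 2 progress states + 1 absorbing accept = 3
Minimal DFA: 3 states


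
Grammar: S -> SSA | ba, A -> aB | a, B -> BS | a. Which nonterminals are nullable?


A nonterminal is nullable iff some alternative derives ε (directly, or every symbol in it is nullable)
Nullable: {}


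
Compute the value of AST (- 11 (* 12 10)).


Evaluate inner: (* 12 10) = 120
Evaluate root: (- 11 120) = -109
Result: -109


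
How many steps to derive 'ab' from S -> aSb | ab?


Derivation: S => ab
Steps: 1


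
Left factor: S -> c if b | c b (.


Common prefix: 'c'
Factored: S -> c S', S' -> if b | b (


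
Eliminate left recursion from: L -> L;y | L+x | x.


Left-recursive alternatives: L;y, L+x; non-recursive: x
Introduce L': L -> xL', L' -> ;yL' | +xL' | ε


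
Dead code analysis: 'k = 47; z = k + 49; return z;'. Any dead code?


k is read by z's definition; z is returned
No dead code


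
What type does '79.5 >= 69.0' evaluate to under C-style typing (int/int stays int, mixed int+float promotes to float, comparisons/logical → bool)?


Operand types: float >= float
Rule: comparison yields bool
Result type: bool


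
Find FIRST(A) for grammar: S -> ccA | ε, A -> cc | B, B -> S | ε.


Per alternative of A: FIRST(cc) = {c}; FIRST(B) = {c, ε}
FIRST(A) = {c, ε}


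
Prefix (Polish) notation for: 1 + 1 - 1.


left-to-right (same/higher precedence on left): tree is (- (+ 1 1) 1)
Prefix: - + 1 1 1


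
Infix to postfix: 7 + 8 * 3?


* has higher precedence, evaluate 8*3 first
Postfix: 7 8 3 * +


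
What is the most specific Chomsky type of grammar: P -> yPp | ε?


Single nonterminal LHS, but y^n p^n is not regular
Classification: Type 2 (Context-Free)


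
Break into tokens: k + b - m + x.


Scan left to right, longest-match per lexeme
Tokens: ID(k), OP(+), ID(b), OP(-), ID(m), OP(+), ID(x)


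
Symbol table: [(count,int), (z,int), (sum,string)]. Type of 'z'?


Lookup 'z' → type int


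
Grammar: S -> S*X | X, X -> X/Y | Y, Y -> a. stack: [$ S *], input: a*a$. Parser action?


no handle ('S*' is not any RHS); shift 'a'
Action: shift


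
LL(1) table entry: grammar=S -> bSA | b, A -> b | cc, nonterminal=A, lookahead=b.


For [A, b]: 'b' ∈ FIRST(b)
Entry: A -> b


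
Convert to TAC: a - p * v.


Break into single-operator statements:
t1 = p * v
t2 = a - t1


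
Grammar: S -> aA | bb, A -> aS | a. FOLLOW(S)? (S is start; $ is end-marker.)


$ ∈ FOLLOW(S). For each A -> αBβ: add FIRST(β)\{ε} to FOLLOW(B); if β nullable, add FOLLOW(A).
FOLLOW(S) = {$}


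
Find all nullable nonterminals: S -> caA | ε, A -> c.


A nonterminal is nullable iff some alternative derives ε (directly, or every symbol in it is nullable)
Nullable: {S}


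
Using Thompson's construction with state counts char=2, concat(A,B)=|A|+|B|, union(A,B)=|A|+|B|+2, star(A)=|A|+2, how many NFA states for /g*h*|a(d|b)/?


Syntax tree has 5 char leaf(s), 2 union(s), 2 star(s)
chars contribute 5×2 = 10; each union adds +2; each star adds +2
Total: 10 + 4 + 4 = 18 states


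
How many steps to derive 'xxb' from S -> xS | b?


Derivation: S => xS => xxS => xxb
Steps: 3


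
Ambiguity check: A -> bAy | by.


balanced b^n…y^n: each string has a unique parse
Unambiguous


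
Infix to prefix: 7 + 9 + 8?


left-to-right (same/higher precedence on left): tree is (+ (+ 7 9) 8)
Prefix: + + 7 9 8


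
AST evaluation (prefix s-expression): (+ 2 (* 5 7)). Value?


Evaluate inner: (* 5 7) = 35
Evaluate root: (+ 2 35) = 37
Result: 37


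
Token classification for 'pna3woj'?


Pattern: letter/underscore followed by alphanumerics, not a keyword
Type: IDENTIFIER


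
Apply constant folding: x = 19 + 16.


19 + 16 = 35 at compile time
Optimized: x = 35


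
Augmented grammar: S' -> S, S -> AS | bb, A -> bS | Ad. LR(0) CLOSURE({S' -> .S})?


Start: S' -> .S
For each item with dot before a nonterminal B, add B -> .γ for every B-production
Closure: [S' -> .S, S -> .AS, S -> .bb, A -> .bS, A -> .Ad]


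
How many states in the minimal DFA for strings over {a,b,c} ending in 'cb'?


Track the longest suffix of input matching a prefix of 'cb': 3 classes (prefixes of length 0..2)
Minimal DFA: 3 states


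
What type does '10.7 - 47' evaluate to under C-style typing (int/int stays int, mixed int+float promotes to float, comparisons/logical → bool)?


Operand types: float - int
Rule: mixed int/float promotes to float; int/int stays int
Result type: float


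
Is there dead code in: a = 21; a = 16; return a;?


first assignment to a is overwritten before any read
Dead: 'a = 21'


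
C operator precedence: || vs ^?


'^' is bitwise XOR (level 4); '||' is logical OR (level 1)
Higher level binds tighter
'^' has higher precedence than '||'


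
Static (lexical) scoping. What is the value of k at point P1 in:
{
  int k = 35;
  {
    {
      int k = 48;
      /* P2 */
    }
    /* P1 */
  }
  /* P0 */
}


P1's block does not declare k; resolves to the enclosing declaration at depth 0
k = 35


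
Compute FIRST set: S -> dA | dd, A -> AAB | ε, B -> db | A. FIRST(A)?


Per alternative of A: FIRST(AAB) = {d, ε}; FIRST(ε) = {ε}
FIRST(A) = {d, ε}


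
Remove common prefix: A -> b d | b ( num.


Common prefix: 'b'
Factored: A -> b A', A' -> d | ( num


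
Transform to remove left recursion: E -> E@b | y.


Left-recursive alternatives: E@b; non-recursive: y
Introduce E': E -> yE', E' -> @bE' | ε


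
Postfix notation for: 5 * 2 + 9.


Left to right (same or higher precedence on left)
Postfix: 5 2 * 9 +


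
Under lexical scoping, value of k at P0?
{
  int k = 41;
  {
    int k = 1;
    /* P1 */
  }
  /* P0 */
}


k declared in the same block as P0
k = 41


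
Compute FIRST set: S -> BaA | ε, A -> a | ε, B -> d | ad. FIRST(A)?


Per alternative of A: FIRST(a) = {a}; FIRST(ε) = {ε}
FIRST(A) = {a, ε}


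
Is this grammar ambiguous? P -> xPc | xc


balanced x^n…c^n: each string has a unique parse
Unambiguous


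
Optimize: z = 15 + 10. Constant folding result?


15 + 10 = 25 at compile time
Optimized: z = 25


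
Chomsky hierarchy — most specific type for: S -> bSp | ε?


Single nonterminal LHS, but b^n p^n is not regular
Classification: Type 2 (Context-Free)


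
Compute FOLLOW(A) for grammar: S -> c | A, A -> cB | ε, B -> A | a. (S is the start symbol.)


$ ∈ FOLLOW(S). For each A -> αBβ: add FIRST(β)\{ε} to FOLLOW(B); if β nullable, add FOLLOW(A).
FOLLOW(A) = {$}


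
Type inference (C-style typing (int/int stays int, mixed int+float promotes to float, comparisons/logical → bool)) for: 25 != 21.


Operand types: int != int
Rule: comparison yields bool
Result type: bool


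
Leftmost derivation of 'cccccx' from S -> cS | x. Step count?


Derivation: S => cS => ccS => cccS => ccccS => cccccS => cccccx
Steps: 6


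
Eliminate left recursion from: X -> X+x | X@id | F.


Left-recursive alternatives: X+x, X@id; non-recursive: F
Introduce X': X -> FX', X' -> +xX' | @idX' | ε


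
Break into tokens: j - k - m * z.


Scan left to right, longest-match per lexeme
Tokens: ID(j), OP(-), ID(k), OP(-), ID(m), OP(*), ID(z)


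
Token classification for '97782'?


Pattern: digits only
Type: INTEGER_LITERAL


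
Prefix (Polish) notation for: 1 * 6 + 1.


left-to-right (same/higher precedence on left): tree is (+ (* 1 6) 1)
Prefix: + * 1 6 1


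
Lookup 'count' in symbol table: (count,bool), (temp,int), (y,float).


Lookup 'count' → type bool


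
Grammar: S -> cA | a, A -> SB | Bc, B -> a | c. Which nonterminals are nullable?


A nonterminal is nullable iff some alternative derives ε (directly, or every symbol in it is nullable)
Nullable: {}


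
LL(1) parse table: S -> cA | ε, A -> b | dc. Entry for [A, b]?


For [A, b]: 'b' ∈ FIRST(b)
Entry: A -> b


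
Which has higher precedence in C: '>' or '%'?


'%' is multiplicative (level 10); '>' is relational (level 7)
Higher level binds tighter
'%' has higher precedence than '>'


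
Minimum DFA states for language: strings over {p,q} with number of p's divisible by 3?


Track (count of p) mod 3: states 0..2, accept at 0
Minimal DFA: 3 states


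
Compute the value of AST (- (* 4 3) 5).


Evaluate inner: (* 4 3) = 12
Evaluate root: (- 12 5) = 7
Result: 7


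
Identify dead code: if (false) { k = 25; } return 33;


condition is constant false, so the whole block is unreachable
Dead: 'if (false) { k = 25; }'


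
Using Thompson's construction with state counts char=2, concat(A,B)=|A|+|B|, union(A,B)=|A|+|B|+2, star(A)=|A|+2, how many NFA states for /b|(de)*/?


Syntax tree has 3 char leaf(s), 1 union(s), 1 star(s)
chars contribute 3×2 = 6; each union adds +2; each star adds +2
Total: 6 + 2 + 2 = 10 states


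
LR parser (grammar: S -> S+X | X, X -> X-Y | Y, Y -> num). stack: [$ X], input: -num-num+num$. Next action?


shift '-' to continue X -> X-Y
Action: shift


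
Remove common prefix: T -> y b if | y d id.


Common prefix: 'y'
Factored: T -> y T', T' -> b if | d id


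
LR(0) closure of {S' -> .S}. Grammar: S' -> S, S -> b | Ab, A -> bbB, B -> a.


Start: S' -> .S
For each item with dot before a nonterminal B, add B -> .γ for every B-production
Closure: [S' -> .S, S -> .b, S -> .Ab, A -> .bbB]


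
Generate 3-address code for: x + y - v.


Break into single-operator statements:
t1 = x + y
t2 = t1 - v


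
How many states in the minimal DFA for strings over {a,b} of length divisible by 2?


Track length mod 2: states 0..1, accept at 0
Minimal DFA: 2 states


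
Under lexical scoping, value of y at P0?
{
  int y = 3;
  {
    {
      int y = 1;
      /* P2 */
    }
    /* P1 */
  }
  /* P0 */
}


y declared in the same block as P0
y = 3


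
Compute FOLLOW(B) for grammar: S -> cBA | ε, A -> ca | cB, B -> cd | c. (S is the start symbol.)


$ ∈ FOLLOW(S). For each A -> αBβ: add FIRST(β)\{ε} to FOLLOW(B); if β nullable, add FOLLOW(A).
FOLLOW(B) = {$, c}


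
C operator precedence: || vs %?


'%' is multiplicative (level 10); '||' is logical OR (level 1)
Higher level binds tighter
'%' has higher precedence than '||'


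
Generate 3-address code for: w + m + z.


Break into single-operator statements:
t1 = w + m
t2 = t1 + z


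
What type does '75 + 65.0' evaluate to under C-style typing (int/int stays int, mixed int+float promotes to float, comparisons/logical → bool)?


Operand types: int + float
Rule: mixed int/float promotes to float; int/int stays int
Result type: float


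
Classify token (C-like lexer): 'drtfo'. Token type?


Pattern: letter/underscore followed by alphanumerics, not a keyword
Type: IDENTIFIER


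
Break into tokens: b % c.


Scan left to right, longest-match per lexeme
Tokens: ID(b), OP(%), ID(c)


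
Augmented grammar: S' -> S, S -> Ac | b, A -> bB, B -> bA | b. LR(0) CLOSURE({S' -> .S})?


Start: S' -> .S
For each item with dot before a nonterminal B, add B -> .γ for every B-production
Closure: [S' -> .S, S -> .Ac, S -> .b, A -> .bB]


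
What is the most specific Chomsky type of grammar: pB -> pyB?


LHS has context (more than one symbol) and |LHS| ≤ |RHS|
Classification: Type 1 (Context-Sensitive)


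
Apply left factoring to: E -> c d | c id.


Common prefix: 'c'
Factored: E -> c E', E' -> d | id


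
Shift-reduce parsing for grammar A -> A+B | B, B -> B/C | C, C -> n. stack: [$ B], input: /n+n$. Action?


shift '/' to continue B -> B/C
Action: shift


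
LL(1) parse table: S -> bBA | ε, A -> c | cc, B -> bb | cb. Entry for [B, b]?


For [B, b]: 'b' ∈ FIRST(bb)
Entry: B -> bb


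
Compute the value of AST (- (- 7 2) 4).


Evaluate inner: (- 7 2) = 5
Evaluate root: (- 5 4) = 1
Result: 1


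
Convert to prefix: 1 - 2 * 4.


'*' binds tighter: tree is (- 1 (* 2 4))
Prefix: - 1 * 2 4


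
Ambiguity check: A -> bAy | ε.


balanced b^n…y^n: each string has a unique parse
Unambiguous


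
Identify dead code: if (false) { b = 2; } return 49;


condition is constant false, so the whole block is unreachable
Dead: 'if (false) { b = 2; }'


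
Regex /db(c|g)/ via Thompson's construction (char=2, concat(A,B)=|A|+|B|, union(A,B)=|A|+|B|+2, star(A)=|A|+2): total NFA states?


Syntax tree has 4 char leaf(s), 1 union(s), 0 star(s)
chars contribute 4×2 = 8; each union adds +2; each star adds +2
Total: 8 + 2 + 0 = 10 states


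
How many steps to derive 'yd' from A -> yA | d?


Derivation: A => yA => yd
Steps: 2


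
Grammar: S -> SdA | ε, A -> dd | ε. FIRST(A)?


Per alternative of A: FIRST(dd) = {d}; FIRST(ε) = {ε}
FIRST(A) = {d, ε}


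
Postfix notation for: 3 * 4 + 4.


Left to right (same or higher precedence on left)
Postfix: 3 4 * 4 +


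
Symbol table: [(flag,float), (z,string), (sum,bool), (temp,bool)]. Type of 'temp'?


Lookup 'temp' → type bool


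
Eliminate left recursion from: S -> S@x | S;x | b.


Left-recursive alternatives: S@x, S;x; non-recursive: b
Introduce S': S -> bS', S' -> @xS' | ;xS' | ε


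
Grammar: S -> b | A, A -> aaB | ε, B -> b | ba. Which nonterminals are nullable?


A nonterminal is nullable iff some alternative derives ε (directly, or every symbol in it is nullable)
Nullable: {A, S}


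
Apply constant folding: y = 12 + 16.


12 + 16 = 28 at compile time
Optimized: y = 28


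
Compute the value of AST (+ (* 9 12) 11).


Evaluate inner: (* 9 12) = 108
Evaluate root: (+ 108 11) = 119
Result: 119


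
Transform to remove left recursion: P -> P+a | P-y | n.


Left-recursive alternatives: P+a, P-y; non-recursive: n
Introduce P': P -> nP', P' -> +aP' | -yP' | ε


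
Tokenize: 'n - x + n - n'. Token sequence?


Scan left to right, longest-match per lexeme
Tokens: ID(n), OP(-), ID(x), OP(+), ID(n), OP(-), ID(n)


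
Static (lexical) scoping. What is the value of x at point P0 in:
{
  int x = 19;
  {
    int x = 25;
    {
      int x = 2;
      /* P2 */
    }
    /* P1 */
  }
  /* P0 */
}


x declared in the same block as P0
x = 19


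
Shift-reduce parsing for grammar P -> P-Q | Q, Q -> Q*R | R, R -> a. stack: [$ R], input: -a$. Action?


'R' (not preceded by Q*) is the handle for Q -> R
Action: reduce (Q -> R)


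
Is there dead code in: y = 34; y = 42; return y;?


first assignment to y is overwritten before any read
Dead: 'y = 34'


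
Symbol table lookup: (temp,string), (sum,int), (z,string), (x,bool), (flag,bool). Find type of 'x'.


Lookup 'x' → type bool


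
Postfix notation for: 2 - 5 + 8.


Left to right (same or higher precedence on left)
Postfix: 2 5 - 8 +


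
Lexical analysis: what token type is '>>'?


Pattern: operator symbol
Type: OPERATOR


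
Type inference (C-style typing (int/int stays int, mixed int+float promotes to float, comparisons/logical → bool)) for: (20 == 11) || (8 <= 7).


Operand types: bool || bool
Rule: logical operators take bool operands and yield bool
Result type: bool


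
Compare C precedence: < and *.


'*' is multiplicative (level 10); '<' is relational (level 7)
Higher level binds tighter
'*' has higher precedence than '<'


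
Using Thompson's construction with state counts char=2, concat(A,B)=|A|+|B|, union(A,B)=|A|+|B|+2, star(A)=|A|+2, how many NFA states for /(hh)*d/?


Syntax tree has 3 char leaf(s), 0 union(s), 1 star(s)
chars contribute 3×2 = 6; each union adds +2; each star adds +2
Total: 6 + 0 + 2 = 8 states


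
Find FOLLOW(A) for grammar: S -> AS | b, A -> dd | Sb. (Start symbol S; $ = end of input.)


$ ∈ FOLLOW(S). For each A -> αBβ: add FIRST(β)\{ε} to FOLLOW(B); if β nullable, add FOLLOW(A).
FOLLOW(A) = {b, d}


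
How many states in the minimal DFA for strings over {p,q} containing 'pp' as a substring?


KMP-style automaton: 2 progress states + 1 absorbing accept = 3
Minimal DFA: 3 states


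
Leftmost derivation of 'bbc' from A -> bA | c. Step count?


Derivation: A => bA => bbA => bbc
Steps: 3


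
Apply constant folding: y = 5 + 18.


5 + 18 = 23 at compile time
Optimized: y = 23


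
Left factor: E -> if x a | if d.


Common prefix: 'if'
Factored: E -> if E', E' -> x a | d


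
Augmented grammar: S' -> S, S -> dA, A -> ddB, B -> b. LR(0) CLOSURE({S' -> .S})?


Start: S' -> .S
For each item with dot before a nonterminal B, add B -> .γ for every B-production
Closure: [S' -> .S, S -> .dA]


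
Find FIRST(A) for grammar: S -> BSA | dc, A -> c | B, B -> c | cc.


Per alternative of A: FIRST(c) = {c}; FIRST(B) = {c}
FIRST(A) = {c}


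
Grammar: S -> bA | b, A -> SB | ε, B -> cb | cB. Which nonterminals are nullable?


A nonterminal is nullable iff some alternative derives ε (directly, or every symbol in it is nullable)
Nullable: {A}


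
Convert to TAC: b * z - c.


Break into single-operator statements:
t1 = b * z
t2 = t1 - c


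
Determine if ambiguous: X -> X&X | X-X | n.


'n&n-n' has two parse trees (no precedence encoded between & and -)
Ambiguous


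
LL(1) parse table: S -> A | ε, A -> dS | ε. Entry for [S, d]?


For [S, d]: 'd' ∈ FIRST(A)
Entry: S -> A


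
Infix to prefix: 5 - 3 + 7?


left-to-right (same/higher precedence on left): tree is (+ (- 5 3) 7)
Prefix: + - 5 3 7


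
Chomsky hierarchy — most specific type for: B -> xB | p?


Right-linear: every RHS is a terminal or a terminal followed by one nonterminal
Classification: Type 3 (Regular)


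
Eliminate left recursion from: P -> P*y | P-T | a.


Left-recursive alternatives: P*y, P-T; non-recursive: a
Introduce P': P -> aP', P' -> *yP' | -TP' | ε


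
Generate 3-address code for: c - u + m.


Break into single-operator statements:
t1 = c - u
t2 = t1 + m


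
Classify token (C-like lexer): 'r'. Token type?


Pattern: letter/underscore followed by alphanumerics, not a keyword
Type: IDENTIFIER


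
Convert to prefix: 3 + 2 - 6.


left-to-right (same/higher precedence on left): tree is (- (+ 3 2) 6)
Prefix: - + 3 2 6


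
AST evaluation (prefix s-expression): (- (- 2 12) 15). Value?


Evaluate inner: (- 2 12) = -10
Evaluate root: (- -10 15) = -25
Result: -25


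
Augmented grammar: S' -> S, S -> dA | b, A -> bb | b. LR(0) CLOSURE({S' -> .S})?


Start: S' -> .S
For each item with dot before a nonterminal B, add B -> .γ for every B-production
Closure: [S' -> .S, S -> .dA, S -> .b]


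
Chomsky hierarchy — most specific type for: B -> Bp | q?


Left-linear: every RHS is a terminal or one nonterminal followed by a terminal
Classification: Type 3 (Regular)


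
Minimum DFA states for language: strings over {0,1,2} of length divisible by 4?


Track length mod 4: states 0..3, accept at 0
Minimal DFA: 4 states


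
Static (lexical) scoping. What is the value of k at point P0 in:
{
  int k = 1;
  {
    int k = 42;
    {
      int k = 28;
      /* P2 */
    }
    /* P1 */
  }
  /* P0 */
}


k declared in the same block as P0
k = 1


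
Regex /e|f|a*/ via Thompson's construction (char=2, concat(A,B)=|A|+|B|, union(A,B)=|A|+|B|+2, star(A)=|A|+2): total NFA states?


Syntax tree has 3 char leaf(s), 2 union(s), 1 star(s)
chars contribute 3×2 = 6; each union adds +2; each star adds +2
Total: 6 + 4 + 2 = 12 states


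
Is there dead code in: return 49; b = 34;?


statement follows a return and is unreachable
Dead: 'b = 34'


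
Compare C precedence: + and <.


'+' is additive (level 9); '<' is relational (level 7)
Higher level binds tighter
'+' has higher precedence than '<'


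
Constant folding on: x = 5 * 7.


5 * 7 = 35 at compile time
Optimized: x = 35


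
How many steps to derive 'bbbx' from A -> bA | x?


Derivation: A => bA => bbA => bbbA => bbbx
Steps: 4


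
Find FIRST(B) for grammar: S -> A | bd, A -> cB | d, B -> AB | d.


Per alternative of B: FIRST(AB) = {c, d}; FIRST(d) = {d}
FIRST(B) = {c, d}


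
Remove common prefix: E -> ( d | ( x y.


Common prefix: '('
Factored: E -> ( E', E' -> d | x y


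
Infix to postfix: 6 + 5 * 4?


* has higher precedence, evaluate 5*4 first
Postfix: 6 5 4 * +


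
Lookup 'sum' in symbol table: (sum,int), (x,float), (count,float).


Lookup 'sum' → type int


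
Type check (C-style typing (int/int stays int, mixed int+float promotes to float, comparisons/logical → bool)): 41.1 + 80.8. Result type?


Operand types: float + float
Rule: mixed int/float promotes to float; int/int stays int
Result type: float


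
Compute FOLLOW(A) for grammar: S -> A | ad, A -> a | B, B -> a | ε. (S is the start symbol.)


$ ∈ FOLLOW(S). For each A -> αBβ: add FIRST(β)\{ε} to FOLLOW(B); if β nullable, add FOLLOW(A).
FOLLOW(A) = {$}


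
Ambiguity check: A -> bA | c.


right-linear, alternatives start with distinct terminals 'b' vs 'c': unique leftmost derivation
Unambiguous


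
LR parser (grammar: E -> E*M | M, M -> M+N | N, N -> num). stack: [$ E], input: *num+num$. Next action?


shift '*' to continue E -> E*M
Action: shift


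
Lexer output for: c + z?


Scan left to right, longest-match per lexeme
Tokens: ID(c), OP(+), ID(z)


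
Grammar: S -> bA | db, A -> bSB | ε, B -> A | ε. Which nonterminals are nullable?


A nonterminal is nullable iff some alternative derives ε (directly, or every symbol in it is nullable)
Nullable: {A, B}


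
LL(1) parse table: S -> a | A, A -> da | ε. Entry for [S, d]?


For [S, d]: 'd' ∈ FIRST(A)
Entry: S -> A


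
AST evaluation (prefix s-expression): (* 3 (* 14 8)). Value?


Evaluate inner: (* 14 8) = 112
Evaluate root: (* 3 112) = 336
Result: 336


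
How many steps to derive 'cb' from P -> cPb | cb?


Derivation: P => cb
Steps: 1


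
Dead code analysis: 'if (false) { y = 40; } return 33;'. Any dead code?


condition is constant false, so the whole block is unreachable
Dead: 'if (false) { y = 40; }'


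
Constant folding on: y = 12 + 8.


12 + 8 = 20 at compile time
Optimized: y = 20


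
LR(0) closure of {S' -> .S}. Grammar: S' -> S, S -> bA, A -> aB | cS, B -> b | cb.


Start: S' -> .S
For each item with dot before a nonterminal B, add B -> .γ for every B-production
Closure: [S' -> .S, S -> .bA]


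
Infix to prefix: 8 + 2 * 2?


'*' binds tighter: tree is (+ 8 (* 2 2))
Prefix: + 8 * 2 2


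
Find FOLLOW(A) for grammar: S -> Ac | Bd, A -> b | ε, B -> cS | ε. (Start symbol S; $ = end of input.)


$ ∈ FOLLOW(S). For each A -> αBβ: add FIRST(β)\{ε} to FOLLOW(B); if β nullable, add FOLLOW(A).
FOLLOW(A) = {c}


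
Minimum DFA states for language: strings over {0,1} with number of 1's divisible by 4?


Track (count of 1) mod 4: states 0..3, accept at 0
Minimal DFA: 4 states


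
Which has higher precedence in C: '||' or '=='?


'==' is equality (level 6); '||' is logical OR (level 1)
Higher level binds tighter
'==' has higher precedence than '||'


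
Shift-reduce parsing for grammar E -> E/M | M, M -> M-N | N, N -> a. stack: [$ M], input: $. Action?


lookahead ∉ {-} so M won't extend; reduce E -> M
Action: reduce (E -> M)


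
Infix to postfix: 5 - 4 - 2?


Left to right (same or higher precedence on left)
Postfix: 5 4 - 2 -


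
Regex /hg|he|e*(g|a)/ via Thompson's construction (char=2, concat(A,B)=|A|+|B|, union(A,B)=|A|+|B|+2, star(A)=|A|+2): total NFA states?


Syntax tree has 7 char leaf(s), 3 union(s), 1 star(s)
chars contribute 7×2 = 14; each union adds +2; each star adds +2
Total: 14 + 6 + 2 = 22 states


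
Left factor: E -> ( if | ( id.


Common prefix: '('
Factored: E -> ( E', E' -> if | id


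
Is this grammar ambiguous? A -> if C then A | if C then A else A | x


dangling else: 'if C then if C then x else x' parses two ways
Ambiguous


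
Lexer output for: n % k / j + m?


Scan left to right, longest-match per lexeme
Tokens: ID(n), OP(%), ID(k), OP(/), ID(j), OP(+), ID(m)


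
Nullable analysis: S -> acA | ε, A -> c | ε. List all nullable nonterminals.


A nonterminal is nullable iff some alternative derives ε (directly, or every symbol in it is nullable)
Nullable: {A, S}


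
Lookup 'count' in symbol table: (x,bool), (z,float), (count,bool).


Lookup 'count' → type bool


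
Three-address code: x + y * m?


Break into single-operator statements:
t1 = y * m
t2 = x + t1


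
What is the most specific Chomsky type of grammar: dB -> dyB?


LHS has context (more than one symbol) and |LHS| ≤ |RHS|
Classification: Type 1 (Context-Sensitive)


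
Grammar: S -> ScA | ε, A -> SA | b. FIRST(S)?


Per alternative of S: FIRST(ScA) = {c}; FIRST(ε) = {ε}
FIRST(S) = {c, ε}


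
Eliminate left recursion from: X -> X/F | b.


Left-recursive alternatives: X/F; non-recursive: b
Introduce X': X -> bX', X' -> /FX' | ε


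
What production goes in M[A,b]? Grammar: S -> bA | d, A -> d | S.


For [A, b]: 'b' ∈ FIRST(S)
Entry: A -> S


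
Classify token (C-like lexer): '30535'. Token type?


Pattern: digits only
Type: INTEGER_LITERAL


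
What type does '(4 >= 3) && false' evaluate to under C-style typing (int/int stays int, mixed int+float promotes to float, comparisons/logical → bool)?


Operand types: bool && bool
Rule: logical operators take bool operands and yield bool
Result type: bool


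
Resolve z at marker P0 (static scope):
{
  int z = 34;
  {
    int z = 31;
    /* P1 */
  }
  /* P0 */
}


z declared in the same block as P0
z = 34


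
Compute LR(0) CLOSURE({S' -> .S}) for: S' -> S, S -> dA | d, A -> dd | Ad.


Start: S' -> .S
For each item with dot before a nonterminal B, add B -> .γ for every B-production
Closure: [S' -> .S, S -> .dA, S -> .d]


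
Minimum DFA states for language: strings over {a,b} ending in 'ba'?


Track the longest suffix of input matching a prefix of 'ba': 3 classes (prefixes of length 0..2)
Minimal DFA: 3 states


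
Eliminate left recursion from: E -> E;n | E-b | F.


Left-recursive alternatives: E;n, E-b; non-recursive: F
Introduce E': E -> FE', E' -> ;nE' | -bE' | ε


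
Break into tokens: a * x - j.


Scan left to right, longest-match per lexeme
Tokens: ID(a), OP(*), ID(x), OP(-), ID(j)


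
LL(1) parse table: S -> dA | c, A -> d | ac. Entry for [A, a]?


For [A, a]: 'a' ∈ FIRST(ac)
Entry: A -> ac


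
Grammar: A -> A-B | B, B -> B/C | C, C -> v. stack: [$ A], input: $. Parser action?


start symbol A on stack, input exhausted
Action: accept


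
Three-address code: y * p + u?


Break into single-operator statements:
t1 = y * p
t2 = t1 + u


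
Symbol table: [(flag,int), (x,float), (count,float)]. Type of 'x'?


Lookup 'x' → type float


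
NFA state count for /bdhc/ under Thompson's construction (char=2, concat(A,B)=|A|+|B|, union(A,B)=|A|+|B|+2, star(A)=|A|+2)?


Syntax tree has 4 char leaf(s), 0 union(s), 0 star(s)
chars contribute 4×2 = 8; each union adds +2; each star adds +2
Total: 8 + 0 + 0 = 8 states


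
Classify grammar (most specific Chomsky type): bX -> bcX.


LHS has context (more than one symbol) and |LHS| ≤ |RHS|
Classification: Type 1 (Context-Sensitive)


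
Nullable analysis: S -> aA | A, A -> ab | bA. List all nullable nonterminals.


A nonterminal is nullable iff some alternative derives ε (directly, or every symbol in it is nullable)
Nullable: {}


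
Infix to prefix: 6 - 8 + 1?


left-to-right (same/higher precedence on left): tree is (+ (- 6 8) 1)
Prefix: + - 6 8 1
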